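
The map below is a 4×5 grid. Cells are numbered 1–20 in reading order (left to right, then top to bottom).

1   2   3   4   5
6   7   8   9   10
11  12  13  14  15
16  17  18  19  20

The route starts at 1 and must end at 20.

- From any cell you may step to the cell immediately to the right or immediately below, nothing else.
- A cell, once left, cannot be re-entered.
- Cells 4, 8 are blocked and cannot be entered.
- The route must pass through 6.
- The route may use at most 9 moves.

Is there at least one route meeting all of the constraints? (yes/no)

yes

One route that works: 1 → 6 → 11 → 16 → 17 → 18 → 19 → 20.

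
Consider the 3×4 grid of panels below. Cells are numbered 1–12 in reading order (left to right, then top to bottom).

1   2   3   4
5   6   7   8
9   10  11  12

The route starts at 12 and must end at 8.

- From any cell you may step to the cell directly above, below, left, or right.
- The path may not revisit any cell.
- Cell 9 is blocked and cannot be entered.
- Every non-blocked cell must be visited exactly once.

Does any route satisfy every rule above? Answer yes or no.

no

Colour the cells like a checkerboard: each orthogonal step flips colour, so a Hamiltonian route alternates colours. Here there are 5 cells of one colour and 6 of the other, with start on the opposite colour to the goal — the counts and endpoints can't be arranged into an alternating sequence of length 11, so no Hamiltonian route exists.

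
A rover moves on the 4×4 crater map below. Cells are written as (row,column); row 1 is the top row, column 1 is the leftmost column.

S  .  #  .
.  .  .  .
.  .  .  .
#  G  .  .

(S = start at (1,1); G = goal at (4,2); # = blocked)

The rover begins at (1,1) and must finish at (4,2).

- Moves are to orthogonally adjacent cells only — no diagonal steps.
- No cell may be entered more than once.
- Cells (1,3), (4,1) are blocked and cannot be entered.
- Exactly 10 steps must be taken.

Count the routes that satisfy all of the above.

Need simple routes of exactly 10 moves from (1,1) to (4,2) (Manhattan distance 4, so 3 moves are spent on a detour and 3 undoing it).
Branch systematically from the start, pruning whenever the remaining move budget drops below the Manhattan distance to (4,2) or differs from it in parity. Grouping the completions by first move — via (2,1): 6; via (1,2): 3 — and summing: 6 + 3 = 9.
That gives 9 routes.

9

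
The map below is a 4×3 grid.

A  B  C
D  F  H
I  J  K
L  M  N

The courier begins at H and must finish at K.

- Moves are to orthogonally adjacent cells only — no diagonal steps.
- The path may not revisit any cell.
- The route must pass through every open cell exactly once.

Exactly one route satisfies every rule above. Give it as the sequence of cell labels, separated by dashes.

H - C - B - A - D - F - J - I - L - M - N - K

Need to visit all 12 open cells exactly once, starting at H and ending at K.
Route from H: up 1 to C, left 2 to A, down 1 to D, right 1 to F, down 1 to J, left 1 to I, down 1 to L, right 2 to N, up 1 to K — 11 moves in all.
Check: all 12 open cells covered.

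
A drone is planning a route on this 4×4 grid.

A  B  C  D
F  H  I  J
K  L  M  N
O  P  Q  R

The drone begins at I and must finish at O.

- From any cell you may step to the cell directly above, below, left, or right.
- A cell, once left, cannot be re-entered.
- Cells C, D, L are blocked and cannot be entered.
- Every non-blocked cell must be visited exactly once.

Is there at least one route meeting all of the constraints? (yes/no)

no

Colour the cells like a checkerboard: each orthogonal step flips colour, so a Hamiltonian route alternates colours. Here there are 7 cells of one colour and 6 of the other, with start on the same colour as the goal — the counts and endpoints can't be arranged into an alternating sequence of length 13, so no Hamiltonian route exists.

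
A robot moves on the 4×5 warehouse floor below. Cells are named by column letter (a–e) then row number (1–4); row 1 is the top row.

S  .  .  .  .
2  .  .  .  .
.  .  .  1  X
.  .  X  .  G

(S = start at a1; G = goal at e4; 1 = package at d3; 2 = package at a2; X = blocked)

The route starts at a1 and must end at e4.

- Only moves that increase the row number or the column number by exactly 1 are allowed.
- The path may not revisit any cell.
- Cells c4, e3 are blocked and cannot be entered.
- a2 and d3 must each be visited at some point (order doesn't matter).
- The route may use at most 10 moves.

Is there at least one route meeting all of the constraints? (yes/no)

One route that works: a1 → a2 → a3 → b3 → c3 → d3 → d4 → e4.

yes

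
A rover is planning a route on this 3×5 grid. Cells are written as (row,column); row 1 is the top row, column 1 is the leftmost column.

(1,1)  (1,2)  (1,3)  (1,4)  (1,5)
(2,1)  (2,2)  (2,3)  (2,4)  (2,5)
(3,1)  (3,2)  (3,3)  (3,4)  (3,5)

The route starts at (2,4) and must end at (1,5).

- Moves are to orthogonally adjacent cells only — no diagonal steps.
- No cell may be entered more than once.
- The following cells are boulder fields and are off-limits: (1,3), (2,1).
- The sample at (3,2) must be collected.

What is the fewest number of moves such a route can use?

8

Any route passes through (3,2) somewhere between (2,4) and (1,5). Summing Manhattan distances along the two legs ((2,4) → (3,2) → (1,5)) gives a lower bound of 3 + 5 = 8 moves.
A route of 8 moves achieves this: (2,4) → (2,3) → (2,2) → (3,2) → (3,3) → (3,4) → (3,5) → (2,5) → (1,5).
Since 8 matches the lower bound, it is optimal.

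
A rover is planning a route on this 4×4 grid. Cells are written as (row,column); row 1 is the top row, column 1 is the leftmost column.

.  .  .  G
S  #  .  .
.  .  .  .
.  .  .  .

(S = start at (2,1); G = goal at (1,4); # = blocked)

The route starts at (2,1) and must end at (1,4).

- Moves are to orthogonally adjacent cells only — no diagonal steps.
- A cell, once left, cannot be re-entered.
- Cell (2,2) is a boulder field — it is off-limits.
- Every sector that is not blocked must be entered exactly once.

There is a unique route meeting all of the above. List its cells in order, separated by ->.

(2,1) -> (1,1) -> (1,2) -> (1,3) -> (2,3) -> (3,3) -> (3,2) -> (3,1) -> (4,1) -> (4,2) -> (4,3) -> (4,4) -> (3,4) -> (2,4) -> (1,4)

Need to visit all 15 open cells exactly once, starting at (2,1) and ending at (1,4).
Cell (1,1) has only two open neighbours ((2,1) and (1,2)), so the path must pass straight through it: one of those is the cell it's entered from and the other is where it exits.
Route from (2,1): up 1 to (1,1), right 2 to (1,3), down 2 to (3,3), left 2 to (3,1), down 1 to (4,1), right 3 to (4,4), up 3 to (1,4) — 14 moves in all.
Check: all 15 open cells covered.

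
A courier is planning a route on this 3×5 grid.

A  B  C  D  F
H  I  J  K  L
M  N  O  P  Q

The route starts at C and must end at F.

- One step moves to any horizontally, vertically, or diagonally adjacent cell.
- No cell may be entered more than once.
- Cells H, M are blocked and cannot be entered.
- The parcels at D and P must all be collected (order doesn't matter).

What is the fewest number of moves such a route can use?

Any route passes through D and P in some order between C and F. Summing Chebyshev distances along each leg and taking the cheapest ordering (C → D → P → F) gives a lower bound of 1 + 2 + 2 = 5 moves.
A route of 5 moves achieves this: C → D → J → P → K → F.
Since 5 matches the lower bound, it is optimal.

5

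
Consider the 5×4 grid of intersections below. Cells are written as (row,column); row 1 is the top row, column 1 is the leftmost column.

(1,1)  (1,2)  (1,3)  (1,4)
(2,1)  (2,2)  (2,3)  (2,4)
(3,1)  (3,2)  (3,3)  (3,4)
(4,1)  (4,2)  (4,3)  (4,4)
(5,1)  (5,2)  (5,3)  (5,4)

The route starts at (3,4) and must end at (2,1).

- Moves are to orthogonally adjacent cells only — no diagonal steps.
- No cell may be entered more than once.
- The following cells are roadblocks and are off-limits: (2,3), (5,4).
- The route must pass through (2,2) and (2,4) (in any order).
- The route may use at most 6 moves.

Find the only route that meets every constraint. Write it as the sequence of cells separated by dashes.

The budget equals the shortest possible length, so every move has to be on a shortest route through the required cells.
Route from (3,4): up 2 to (1,4), left 2 to (1,2), down 1 to (2,2), left 1 to (2,1) — 6 moves in all.
Check: all required cells visited; 6 ≤ 6 moves.

(3,4) - (2,4) - (1,4) - (1,3) - (1,2) - (2,2) - (2,1)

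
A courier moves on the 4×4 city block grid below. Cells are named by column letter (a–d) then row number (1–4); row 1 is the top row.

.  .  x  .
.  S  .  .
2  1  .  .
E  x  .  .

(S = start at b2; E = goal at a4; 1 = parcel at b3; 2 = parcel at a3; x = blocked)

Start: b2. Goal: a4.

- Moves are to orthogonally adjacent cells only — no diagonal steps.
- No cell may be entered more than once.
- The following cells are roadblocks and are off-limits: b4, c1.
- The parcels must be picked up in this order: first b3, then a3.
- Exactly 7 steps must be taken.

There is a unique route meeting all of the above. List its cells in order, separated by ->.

b2 -> c2 -> d2 -> d3 -> c3 -> b3 -> a3 -> a4

The waypoints must appear in the order b3, a3, with no cell reused.
Route from b2: right 2 to d2, down 1 to d3, left 3 to a3, down 1 to a4 — 7 moves in all.
Check: order respected (1 at step 5, 2 at step 6); 7 moves as required.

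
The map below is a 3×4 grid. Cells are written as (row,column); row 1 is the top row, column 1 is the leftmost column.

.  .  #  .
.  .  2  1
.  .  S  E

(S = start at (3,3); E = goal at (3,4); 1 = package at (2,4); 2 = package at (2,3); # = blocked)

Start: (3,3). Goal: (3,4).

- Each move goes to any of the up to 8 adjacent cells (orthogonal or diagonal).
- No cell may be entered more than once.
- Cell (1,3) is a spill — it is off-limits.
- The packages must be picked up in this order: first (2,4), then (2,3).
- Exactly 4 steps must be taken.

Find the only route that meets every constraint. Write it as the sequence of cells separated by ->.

The waypoints must appear in the order (2,4), (2,3), with no cell reused.
Route from (3,3): up-right 1 to (2,4), up 1 to (1,4), down-left 1 to (2,3), down-right 1 to (3,4) — 4 moves in all.
Check: order respected (1 at step 1, 2 at step 3); 4 moves as required.

(3,3) -> (2,4) -> (1,4) -> (2,3) -> (3,4)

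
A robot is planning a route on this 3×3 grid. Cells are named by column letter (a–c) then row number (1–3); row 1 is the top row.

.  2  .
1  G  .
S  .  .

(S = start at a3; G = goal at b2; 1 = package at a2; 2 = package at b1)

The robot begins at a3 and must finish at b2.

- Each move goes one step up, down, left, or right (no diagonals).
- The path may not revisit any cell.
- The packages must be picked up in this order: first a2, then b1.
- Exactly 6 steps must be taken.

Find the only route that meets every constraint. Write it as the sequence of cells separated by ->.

The waypoints must appear in the order a2, b1, with no cell reused.
Route from a3: 2× up (reaching a1), 2× right (reaching c1), down to c2, left to b2 — 6 moves in all.
Check: order respected (1 at step 1, 2 at step 3); 6 moves as required.

a3 -> a2 -> a1 -> b1 -> c1 -> c2 -> b2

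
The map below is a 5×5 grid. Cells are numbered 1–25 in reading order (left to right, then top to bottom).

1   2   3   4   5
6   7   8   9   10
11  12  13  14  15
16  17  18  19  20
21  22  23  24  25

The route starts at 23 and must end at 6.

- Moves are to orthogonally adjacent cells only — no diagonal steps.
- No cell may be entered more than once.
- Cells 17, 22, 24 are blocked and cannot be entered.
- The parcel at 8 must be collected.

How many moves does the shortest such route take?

5

Any route passes through 8 somewhere between 23 and 6. Summing Manhattan distances along the two legs (23 → 8 → 6) gives a lower bound of 3 + 2 = 5 moves.
A route of 5 moves achieves this: 23 → 18 → 13 → 8 → 7 → 6.
Since 5 matches the lower bound, it is optimal.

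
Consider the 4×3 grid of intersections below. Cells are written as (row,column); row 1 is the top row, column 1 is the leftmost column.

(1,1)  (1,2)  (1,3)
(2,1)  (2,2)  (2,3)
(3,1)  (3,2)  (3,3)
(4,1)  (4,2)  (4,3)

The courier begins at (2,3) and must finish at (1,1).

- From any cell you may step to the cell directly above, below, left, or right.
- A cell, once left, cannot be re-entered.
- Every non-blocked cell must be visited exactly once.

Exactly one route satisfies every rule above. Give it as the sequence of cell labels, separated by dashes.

Need to visit all 12 open cells exactly once, starting at (2,3) and ending at (1,1).
Cell (4,1) has only two open neighbours ((3,1) and (4,2)), so the path must pass straight through it: one of those is the cell it's entered from and the other is where it exits.
Route from (2,3): up to (1,3), left to (1,2), 2× down (reaching (3,2)), right to (3,3), down to (4,3), 2× left (reaching (4,1)), 3× up (reaching (1,1)) — 11 moves in all.
Check: all 12 open cells covered.

(2,3) - (1,3) - (1,2) - (2,2) - (3,2) - (3,3) - (4,3) - (4,2) - (4,1) - (3,1) - (2,1) - (1,1)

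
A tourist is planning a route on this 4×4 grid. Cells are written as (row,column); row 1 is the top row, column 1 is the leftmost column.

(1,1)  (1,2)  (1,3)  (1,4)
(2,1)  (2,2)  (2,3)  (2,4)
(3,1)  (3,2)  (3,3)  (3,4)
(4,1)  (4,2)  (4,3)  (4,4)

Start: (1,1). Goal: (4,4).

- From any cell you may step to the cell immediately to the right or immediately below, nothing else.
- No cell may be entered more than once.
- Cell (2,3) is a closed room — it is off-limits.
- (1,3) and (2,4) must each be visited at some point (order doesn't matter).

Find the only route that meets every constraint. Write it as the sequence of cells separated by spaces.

Moves only go right or down, so the column and row indices never decrease.
Route from (1,1): 3× right (reaching (1,4)), 3× down (reaching (4,4)) — 6 moves in all.
Check: all required cells visited.

(1,1) (1,2) (1,3) (1,4) (2,4) (3,4) (4,4)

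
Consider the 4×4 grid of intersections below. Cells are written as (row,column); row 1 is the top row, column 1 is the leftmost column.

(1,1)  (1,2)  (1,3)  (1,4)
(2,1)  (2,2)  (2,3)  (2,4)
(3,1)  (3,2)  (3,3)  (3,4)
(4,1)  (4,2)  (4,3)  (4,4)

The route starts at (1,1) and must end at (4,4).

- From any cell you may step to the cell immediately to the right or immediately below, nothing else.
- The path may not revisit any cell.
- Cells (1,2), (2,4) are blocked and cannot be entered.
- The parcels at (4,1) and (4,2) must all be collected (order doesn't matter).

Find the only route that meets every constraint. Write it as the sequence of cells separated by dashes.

(1,1) - (2,1) - (3,1) - (4,1) - (4,2) - (4,3) - (4,4)

Moves only go right or down, so the column and row indices never decrease.
Route from (1,1): 3× down (reaching (4,1)), 3× right (reaching (4,4)) — 6 moves in all.
Check: all required cells visited.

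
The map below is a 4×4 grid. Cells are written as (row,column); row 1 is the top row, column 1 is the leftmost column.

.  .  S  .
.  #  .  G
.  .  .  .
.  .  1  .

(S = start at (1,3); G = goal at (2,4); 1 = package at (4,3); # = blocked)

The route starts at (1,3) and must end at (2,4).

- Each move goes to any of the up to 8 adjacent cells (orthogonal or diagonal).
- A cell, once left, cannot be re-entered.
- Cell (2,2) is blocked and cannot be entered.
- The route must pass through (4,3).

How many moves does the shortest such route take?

5

Any route passes through (4,3) somewhere between (1,3) and (2,4). Summing Chebyshev distances along the two legs ((1,3) → (4,3) → (2,4)) gives a lower bound of 3 + 2 = 5 moves.
A route of 5 moves achieves this: (1,3) → (2,3) → (3,2) → (4,3) → (3,3) → (2,4).
Since 5 matches the lower bound, it is optimal.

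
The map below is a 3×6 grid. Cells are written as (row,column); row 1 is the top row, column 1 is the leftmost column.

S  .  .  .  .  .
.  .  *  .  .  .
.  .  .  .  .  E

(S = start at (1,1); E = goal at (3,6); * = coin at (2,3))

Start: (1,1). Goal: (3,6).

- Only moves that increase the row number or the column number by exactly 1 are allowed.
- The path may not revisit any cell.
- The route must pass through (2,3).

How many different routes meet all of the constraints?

12

A right/down-only route from (1,1) to (3,6) makes exactly 2 down-moves and 5 right-moves in some order.
With no other constraints that would be C(7,2) = 21 routes.
Split at (2,3) and multiply the segment counts: (1,1)→(2,3): 3; (2,3)→(3,6): 4; product = 12.
That gives 12 routes.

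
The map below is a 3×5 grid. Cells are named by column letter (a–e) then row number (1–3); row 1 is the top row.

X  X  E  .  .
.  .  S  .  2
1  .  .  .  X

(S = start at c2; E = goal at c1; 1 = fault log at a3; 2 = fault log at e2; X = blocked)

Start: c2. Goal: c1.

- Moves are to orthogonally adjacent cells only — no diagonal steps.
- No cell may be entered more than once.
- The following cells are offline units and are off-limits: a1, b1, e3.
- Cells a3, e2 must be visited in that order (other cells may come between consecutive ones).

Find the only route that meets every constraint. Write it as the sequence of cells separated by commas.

The waypoints must appear in the order a3, e2, with no cell reused.
Route from c2: 2× left (reaching a2), down to a3, 3× right (reaching d3), up to d2, right to e2, up to e1, 2× left (reaching c1) — 11 moves in all.
Check: order respected (1 at step 3, 2 at step 8).

c2, b2, a2, a3, b3, c3, d3, d2, e2, e1, d1, c1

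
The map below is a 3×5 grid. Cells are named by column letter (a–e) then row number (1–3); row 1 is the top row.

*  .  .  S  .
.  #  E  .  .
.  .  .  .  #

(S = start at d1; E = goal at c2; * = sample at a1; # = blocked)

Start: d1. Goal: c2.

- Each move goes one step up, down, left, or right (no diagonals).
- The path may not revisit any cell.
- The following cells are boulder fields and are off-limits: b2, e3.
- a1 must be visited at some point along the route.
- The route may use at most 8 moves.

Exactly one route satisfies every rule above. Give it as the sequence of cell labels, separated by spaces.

The budget equals the shortest possible length, so every move has to be on a shortest route through the required cells.
Route from d1: left 3 to a1, down 2 to a3, right 2 to c3, up 1 to c2 — 8 moves in all.
Check: all required cells visited; 8 ≤ 8 moves.

d1 c1 b1 a1 a2 a3 b3 c3 c2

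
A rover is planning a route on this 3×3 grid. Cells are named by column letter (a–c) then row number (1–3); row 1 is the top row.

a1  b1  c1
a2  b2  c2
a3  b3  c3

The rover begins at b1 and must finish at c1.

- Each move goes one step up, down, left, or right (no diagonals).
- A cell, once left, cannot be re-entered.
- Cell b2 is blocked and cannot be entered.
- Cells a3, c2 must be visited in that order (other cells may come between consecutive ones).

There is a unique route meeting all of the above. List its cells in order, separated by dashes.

The waypoints must appear in the order a3, c2, with no cell reused.
Route from b1: left 1 to a1, down 2 to a3, right 2 to c3, up 2 to c1 — 7 moves in all.
Check: order respected (a3 at step 3, c2 at step 6).

b1 - a1 - a2 - a3 - b3 - c3 - c2 - c1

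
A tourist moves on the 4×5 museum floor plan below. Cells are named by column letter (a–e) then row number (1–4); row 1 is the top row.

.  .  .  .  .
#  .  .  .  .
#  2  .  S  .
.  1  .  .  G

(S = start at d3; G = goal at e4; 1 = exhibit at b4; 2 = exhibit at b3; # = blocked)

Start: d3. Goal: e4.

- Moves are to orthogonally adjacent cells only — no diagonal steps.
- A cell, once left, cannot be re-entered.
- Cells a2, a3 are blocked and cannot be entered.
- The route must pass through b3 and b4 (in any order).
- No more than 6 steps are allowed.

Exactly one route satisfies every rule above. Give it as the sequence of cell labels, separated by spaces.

d3 c3 b3 b4 c4 d4 e4

The budget equals the shortest possible length, so every move has to be on a shortest route through the required cells.
Route from d3: 2× left (reaching b3), down to b4, 3× right (reaching e4) — 6 moves in all.
Check: all required cells visited; 6 ≤ 6 moves.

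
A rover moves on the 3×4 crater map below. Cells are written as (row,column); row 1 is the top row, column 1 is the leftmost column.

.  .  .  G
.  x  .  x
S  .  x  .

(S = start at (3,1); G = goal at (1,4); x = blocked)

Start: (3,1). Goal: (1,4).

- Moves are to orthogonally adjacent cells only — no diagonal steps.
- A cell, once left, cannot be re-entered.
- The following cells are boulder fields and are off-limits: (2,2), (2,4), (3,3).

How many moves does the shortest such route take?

5

The Manhattan distance from (3,1) to (1,4) is |3−1| + |1−4| = 5, so at least 5 moves are needed.
A route of 5 moves achieves this: (3,1) → (2,1) → (1,1) → (1,2) → (1,3) → (1,4).
Since 5 matches the lower bound, it is optimal.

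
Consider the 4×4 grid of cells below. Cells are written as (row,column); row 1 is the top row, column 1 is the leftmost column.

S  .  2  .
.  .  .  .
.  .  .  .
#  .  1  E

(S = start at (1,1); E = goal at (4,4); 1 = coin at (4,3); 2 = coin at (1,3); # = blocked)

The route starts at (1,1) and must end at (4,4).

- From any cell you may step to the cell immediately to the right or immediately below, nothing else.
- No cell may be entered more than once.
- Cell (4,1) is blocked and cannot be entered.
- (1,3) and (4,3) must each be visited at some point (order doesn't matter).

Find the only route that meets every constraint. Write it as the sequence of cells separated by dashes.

(1,1) - (1,2) - (1,3) - (2,3) - (3,3) - (4,3) - (4,4)

Moves only go right or down, so the column and row indices never decrease.
Route from (1,1): 2× right (reaching (1,3)), 3× down (reaching (4,3)), right to (4,4) — 6 moves in all.
Check: all required cells visited.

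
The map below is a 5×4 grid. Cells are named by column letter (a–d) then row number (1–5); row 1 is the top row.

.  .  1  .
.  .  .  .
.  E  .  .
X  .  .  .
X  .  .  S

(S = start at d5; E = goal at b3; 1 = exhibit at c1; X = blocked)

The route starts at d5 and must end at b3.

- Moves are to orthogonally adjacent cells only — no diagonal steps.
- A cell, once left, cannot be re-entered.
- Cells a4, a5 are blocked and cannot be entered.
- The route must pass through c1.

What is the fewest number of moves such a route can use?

8

Any route passes through c1 somewhere between d5 and b3. Summing Manhattan distances along the two legs (d5 → c1 → b3) gives a lower bound of 5 + 3 = 8 moves.
A route of 8 moves achieves this: d5 → d4 → d3 → d2 → d1 → c1 → c2 → c3 → b3.
Since 8 matches the lower bound, it is optimal.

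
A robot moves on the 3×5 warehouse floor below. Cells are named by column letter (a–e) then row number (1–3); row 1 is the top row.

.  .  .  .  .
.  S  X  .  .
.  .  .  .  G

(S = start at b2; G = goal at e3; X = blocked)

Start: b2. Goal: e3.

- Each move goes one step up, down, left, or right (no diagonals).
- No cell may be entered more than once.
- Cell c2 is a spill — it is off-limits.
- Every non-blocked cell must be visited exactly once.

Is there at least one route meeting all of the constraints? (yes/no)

no

Colour the cells like a checkerboard: each orthogonal step flips colour, so a Hamiltonian route alternates colours. Here there are 8 cells of one colour and 6 of the other, with start on the same colour as the goal — the counts and endpoints can't be arranged into an alternating sequence of length 14, so no Hamiltonian route exists.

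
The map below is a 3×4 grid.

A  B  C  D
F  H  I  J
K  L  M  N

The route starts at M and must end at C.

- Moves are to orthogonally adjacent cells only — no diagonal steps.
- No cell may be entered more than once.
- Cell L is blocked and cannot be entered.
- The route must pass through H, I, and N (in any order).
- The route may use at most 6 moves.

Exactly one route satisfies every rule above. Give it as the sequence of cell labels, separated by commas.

M, N, J, I, H, B, C

The 6-move cap with required stops at H, I, N leaves no slack for detours.
Route from M: right 1 to N, up 1 to J, left 2 to H, up 1 to B, right 1 to C — 6 moves in all.
Check: all required cells visited; 6 ≤ 6 moves.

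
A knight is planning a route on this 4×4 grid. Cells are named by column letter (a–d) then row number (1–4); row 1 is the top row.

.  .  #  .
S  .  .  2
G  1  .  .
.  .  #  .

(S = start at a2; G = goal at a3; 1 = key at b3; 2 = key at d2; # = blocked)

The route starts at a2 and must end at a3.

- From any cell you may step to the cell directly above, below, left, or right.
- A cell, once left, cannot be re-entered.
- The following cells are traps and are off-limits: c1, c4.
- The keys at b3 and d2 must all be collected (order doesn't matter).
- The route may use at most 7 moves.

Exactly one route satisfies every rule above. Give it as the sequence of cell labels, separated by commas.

a2, b2, c2, d2, d3, c3, b3, a3

The budget equals the shortest possible length, so every move has to be on a shortest route through the required cells.
Route from a2: 3× right (reaching d2), down to d3, 3× left (reaching a3) — 7 moves in all.
Check: all required cells visited; 7 ≤ 7 moves.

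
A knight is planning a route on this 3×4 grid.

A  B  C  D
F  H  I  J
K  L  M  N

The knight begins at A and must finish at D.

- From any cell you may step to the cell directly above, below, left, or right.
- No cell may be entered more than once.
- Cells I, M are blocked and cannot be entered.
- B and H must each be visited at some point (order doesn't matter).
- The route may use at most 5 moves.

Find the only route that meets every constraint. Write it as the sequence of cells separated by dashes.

A - F - H - B - C - D

The budget equals the shortest possible length, so every move has to be on a shortest route through the required cells.
Route from A: down 1 to F, right 1 to H, up 1 to B, right 2 to D — 5 moves in all.
Check: all required cells visited; 5 ≤ 5 moves.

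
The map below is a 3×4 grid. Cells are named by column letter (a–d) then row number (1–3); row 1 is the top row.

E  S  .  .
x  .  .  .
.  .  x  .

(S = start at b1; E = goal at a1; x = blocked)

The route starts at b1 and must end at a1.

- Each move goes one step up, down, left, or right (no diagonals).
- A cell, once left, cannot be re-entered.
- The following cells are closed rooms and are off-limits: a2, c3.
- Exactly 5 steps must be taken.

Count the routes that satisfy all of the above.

Need simple routes of exactly 5 moves from b1 to a1 (Manhattan distance 1, so 2 moves are spent on a detour and 2 undoing it).
No route satisfies every constraint, so the count is 0.

0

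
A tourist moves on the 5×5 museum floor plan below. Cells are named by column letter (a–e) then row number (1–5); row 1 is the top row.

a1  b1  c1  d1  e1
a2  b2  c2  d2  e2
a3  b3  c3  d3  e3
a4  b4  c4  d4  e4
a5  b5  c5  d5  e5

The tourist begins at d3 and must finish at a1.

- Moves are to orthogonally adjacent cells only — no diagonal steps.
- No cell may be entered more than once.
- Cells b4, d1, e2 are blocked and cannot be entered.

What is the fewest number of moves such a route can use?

5

The Manhattan distance from d3 to a1 is |3−1| + |4−1| = 5, so at least 5 moves are needed.
A route of 5 moves achieves this: d3 → d2 → c2 → c1 → b1 → a1.
Since 5 matches the lower bound, it is optimal.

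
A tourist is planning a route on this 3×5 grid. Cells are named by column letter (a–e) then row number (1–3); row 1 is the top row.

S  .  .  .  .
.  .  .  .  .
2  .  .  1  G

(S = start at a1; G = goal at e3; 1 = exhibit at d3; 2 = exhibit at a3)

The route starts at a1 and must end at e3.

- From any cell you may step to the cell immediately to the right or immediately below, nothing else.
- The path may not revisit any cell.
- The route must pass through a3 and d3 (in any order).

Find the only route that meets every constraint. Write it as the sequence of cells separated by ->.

Moves only go right or down, so the column and row indices never decrease.
Route from a1: 2× down (reaching a3), 4× right (reaching e3) — 6 moves in all.
Check: all required cells visited.

a1 -> a2 -> a3 -> b3 -> c3 -> d3 -> e3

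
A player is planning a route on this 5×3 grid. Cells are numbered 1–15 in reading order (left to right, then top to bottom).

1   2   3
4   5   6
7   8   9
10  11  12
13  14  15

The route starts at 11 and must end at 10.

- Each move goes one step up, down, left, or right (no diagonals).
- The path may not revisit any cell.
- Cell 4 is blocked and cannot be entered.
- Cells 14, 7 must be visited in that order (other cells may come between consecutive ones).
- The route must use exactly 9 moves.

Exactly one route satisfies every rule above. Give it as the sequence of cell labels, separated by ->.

The waypoints must appear in the order 14, 7, with no cell reused.
Route from 11: down to 14, right to 15, 3× up (reaching 6), left to 5, down to 8, left to 7, down to 10 — 9 moves in all.
Check: order respected (14 at step 1, 7 at step 8); 9 moves as required.

11 -> 14 -> 15 -> 12 -> 9 -> 6 -> 5 -> 8 -> 7 -> 10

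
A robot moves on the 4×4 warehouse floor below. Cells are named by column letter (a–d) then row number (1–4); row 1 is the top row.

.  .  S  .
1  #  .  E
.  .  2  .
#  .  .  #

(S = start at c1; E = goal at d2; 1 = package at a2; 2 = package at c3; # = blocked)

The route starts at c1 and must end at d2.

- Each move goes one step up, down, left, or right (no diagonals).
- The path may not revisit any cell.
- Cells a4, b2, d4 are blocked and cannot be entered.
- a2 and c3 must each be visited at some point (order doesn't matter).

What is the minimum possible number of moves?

8

Any route passes through a2 and c3 in some order between c1 and d2. Summing Manhattan distances along each leg and taking the cheapest ordering (c1 → a2 → c3 → d2) gives a lower bound of 3 + 3 + 2 = 8 moves.
A route of 8 moves achieves this: c1 → b1 → a1 → a2 → a3 → b3 → c3 → c2 → d2.
Since 8 matches the lower bound, it is optimal.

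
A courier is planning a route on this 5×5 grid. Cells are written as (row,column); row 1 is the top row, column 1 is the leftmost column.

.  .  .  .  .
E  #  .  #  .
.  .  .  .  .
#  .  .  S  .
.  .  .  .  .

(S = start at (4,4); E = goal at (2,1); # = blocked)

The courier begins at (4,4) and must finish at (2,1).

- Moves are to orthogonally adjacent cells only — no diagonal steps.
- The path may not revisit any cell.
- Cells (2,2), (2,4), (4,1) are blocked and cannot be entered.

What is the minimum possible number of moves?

The Manhattan distance from (4,4) to (2,1) is |4−2| + |4−1| = 5, so at least 5 moves are needed.
A route of 5 moves achieves this: (4,4) → (3,4) → (3,3) → (3,2) → (3,1) → (2,1).
Since 5 matches the lower bound, it is optimal.

5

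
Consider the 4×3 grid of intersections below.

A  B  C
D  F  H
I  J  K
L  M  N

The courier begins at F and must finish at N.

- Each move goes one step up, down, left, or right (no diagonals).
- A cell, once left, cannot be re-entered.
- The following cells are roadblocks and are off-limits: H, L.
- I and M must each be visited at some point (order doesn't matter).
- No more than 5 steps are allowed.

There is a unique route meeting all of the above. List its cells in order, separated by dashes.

F - D - I - J - M - N

Any route must reach I and M and still end at N within 5 moves, so the order of the required stops is forced.
Route from F: left to D, down to I, right to J, down to M, right to N — 5 moves in all.
Check: all required cells visited; 5 ≤ 5 moves.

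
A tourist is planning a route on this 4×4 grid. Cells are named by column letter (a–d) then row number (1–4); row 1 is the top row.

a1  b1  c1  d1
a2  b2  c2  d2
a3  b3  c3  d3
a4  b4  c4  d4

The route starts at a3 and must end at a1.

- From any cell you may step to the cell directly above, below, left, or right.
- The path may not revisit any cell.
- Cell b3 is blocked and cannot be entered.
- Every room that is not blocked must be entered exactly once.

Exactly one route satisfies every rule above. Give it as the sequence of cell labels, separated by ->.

Need to visit all 15 open cells exactly once, starting at a3 and ending at a1.
Cell d4 has only two open neighbours (d3 and c4), so the path must pass straight through it: one of those is the cell it's entered from and the other is where it exits.
Route from a3: down 1 to a4, right 3 to d4, up 1 to d3, left 1 to c3, up 1 to c2, right 1 to d2, up 1 to d1, left 2 to b1, down 1 to b2, left 1 to a2, up 1 to a1 — 14 moves in all.
Check: all 15 open cells covered.

a3 -> a4 -> b4 -> c4 -> d4 -> d3 -> c3 -> c2 -> d2 -> d1 -> c1 -> b1 -> b2 -> a2 -> a1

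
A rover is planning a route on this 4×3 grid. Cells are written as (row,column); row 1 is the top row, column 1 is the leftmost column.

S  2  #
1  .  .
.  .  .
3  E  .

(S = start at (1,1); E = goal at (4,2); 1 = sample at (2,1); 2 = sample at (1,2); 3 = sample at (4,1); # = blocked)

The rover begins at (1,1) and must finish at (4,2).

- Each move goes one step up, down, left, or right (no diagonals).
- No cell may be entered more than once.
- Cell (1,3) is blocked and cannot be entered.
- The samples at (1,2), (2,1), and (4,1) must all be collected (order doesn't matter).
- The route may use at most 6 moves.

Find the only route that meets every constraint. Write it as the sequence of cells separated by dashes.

The budget equals the shortest possible length, so every move has to be on a shortest route through the required cells.
Route from (1,1): right to (1,2), down to (2,2), left to (2,1), 2× down (reaching (4,1)), right to (4,2) — 6 moves in all.
Check: all required cells visited; 6 ≤ 6 moves.

(1,1) - (1,2) - (2,2) - (2,1) - (3,1) - (4,1) - (4,2)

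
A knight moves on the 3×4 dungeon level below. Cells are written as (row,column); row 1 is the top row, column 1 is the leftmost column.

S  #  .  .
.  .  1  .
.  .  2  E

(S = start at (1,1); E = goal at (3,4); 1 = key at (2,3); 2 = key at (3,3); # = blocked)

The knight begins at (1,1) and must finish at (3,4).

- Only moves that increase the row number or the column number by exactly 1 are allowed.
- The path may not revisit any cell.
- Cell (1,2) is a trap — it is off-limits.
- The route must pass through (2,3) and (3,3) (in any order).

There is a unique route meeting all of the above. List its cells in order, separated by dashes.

Moves only go right or down, so the column and row indices never decrease.
Route from (1,1): down to (2,1), 2× right (reaching (2,3)), down to (3,3), right to (3,4) — 5 moves in all.
Check: all required cells visited.

(1,1) - (2,1) - (2,2) - (2,3) - (3,3) - (3,4)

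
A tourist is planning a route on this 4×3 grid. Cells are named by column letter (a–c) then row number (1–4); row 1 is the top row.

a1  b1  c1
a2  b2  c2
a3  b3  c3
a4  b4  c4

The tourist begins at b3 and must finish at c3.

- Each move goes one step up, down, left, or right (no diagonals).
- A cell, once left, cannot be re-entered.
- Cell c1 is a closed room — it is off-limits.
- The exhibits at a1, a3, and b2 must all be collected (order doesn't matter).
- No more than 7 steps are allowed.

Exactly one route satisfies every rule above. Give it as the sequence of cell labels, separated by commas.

The budget equals the shortest possible length, so every move has to be on a shortest route through the required cells.
Route from b3: left to a3, 2× up (reaching a1), right to b1, down to b2, right to c2, down to c3 — 7 moves in all.
Check: all required cells visited; 7 ≤ 7 moves.

b3, a3, a2, a1, b1, b2, c2, c3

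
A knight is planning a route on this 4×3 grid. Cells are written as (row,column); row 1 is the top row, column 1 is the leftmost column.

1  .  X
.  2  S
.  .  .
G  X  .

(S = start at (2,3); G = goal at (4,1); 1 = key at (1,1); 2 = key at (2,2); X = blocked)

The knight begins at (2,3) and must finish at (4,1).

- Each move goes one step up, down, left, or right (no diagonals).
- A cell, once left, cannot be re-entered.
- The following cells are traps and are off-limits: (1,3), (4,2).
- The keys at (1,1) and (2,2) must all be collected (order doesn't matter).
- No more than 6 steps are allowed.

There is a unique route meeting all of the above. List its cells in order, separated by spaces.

Any route must reach (1,1) and (2,2) and still end at (4,1) within 6 moves, so the order of the required stops is forced.
Route from (2,3): left 1 to (2,2), up 1 to (1,2), left 1 to (1,1), down 3 to (4,1) — 6 moves in all.
Check: all required cells visited; 6 ≤ 6 moves.

(2,3) (2,2) (1,2) (1,1) (2,1) (3,1) (4,1)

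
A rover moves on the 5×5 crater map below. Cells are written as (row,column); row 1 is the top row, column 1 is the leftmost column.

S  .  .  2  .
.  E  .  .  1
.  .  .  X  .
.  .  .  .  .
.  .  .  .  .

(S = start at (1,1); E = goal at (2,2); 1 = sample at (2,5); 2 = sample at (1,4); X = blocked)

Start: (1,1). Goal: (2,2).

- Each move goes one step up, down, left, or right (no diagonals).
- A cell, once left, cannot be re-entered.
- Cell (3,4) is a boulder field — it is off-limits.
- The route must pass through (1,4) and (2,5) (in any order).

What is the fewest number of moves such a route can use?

Any route passes through (1,4) and (2,5) in some order between (1,1) and (2,2). Summing Manhattan distances along each leg and taking the cheapest ordering ((1,1) → (1,4) → (2,5) → (2,2)) gives a lower bound of 3 + 2 + 3 = 8 moves.
A route of 8 moves achieves this: (1,1) → (1,2) → (1,3) → (1,4) → (1,5) → (2,5) → (2,4) → (2,3) → (2,2).
Since 8 matches the lower bound, it is optimal.

8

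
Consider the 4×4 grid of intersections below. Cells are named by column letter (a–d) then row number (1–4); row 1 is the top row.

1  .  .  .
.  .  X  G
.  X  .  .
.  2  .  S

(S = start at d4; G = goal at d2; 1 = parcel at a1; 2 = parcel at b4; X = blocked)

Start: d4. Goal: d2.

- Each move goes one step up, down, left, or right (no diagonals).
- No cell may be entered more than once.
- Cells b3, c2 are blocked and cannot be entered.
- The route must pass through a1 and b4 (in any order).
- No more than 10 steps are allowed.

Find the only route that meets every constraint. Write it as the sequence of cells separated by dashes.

d4 - c4 - b4 - a4 - a3 - a2 - a1 - b1 - c1 - d1 - d2

The budget equals the shortest possible length, so every move has to be on a shortest route through the required cells.
Route from d4: 3× left (reaching a4), 3× up (reaching a1), 3× right (reaching d1), down to d2 — 10 moves in all.
Check: all required cells visited; 10 ≤ 10 moves.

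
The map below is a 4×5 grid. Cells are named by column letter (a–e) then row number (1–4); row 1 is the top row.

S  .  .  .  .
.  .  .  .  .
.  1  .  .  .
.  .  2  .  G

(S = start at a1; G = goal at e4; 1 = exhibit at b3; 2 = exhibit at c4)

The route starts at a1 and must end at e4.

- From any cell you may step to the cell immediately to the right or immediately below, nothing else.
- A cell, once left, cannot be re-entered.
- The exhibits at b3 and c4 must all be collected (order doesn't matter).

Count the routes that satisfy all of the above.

6

A right/down-only route from a1 to e4 makes exactly 3 down-moves and 4 right-moves in some order.
With no other constraints that would be C(7,3) = 35 routes.
A monotone route can only reach the required cells in the order b3, c4, so split there and multiply the segment counts: a1→b3: 3; b3→c4: 2; c4→e4: 1; product = 6.
That gives 6 routes.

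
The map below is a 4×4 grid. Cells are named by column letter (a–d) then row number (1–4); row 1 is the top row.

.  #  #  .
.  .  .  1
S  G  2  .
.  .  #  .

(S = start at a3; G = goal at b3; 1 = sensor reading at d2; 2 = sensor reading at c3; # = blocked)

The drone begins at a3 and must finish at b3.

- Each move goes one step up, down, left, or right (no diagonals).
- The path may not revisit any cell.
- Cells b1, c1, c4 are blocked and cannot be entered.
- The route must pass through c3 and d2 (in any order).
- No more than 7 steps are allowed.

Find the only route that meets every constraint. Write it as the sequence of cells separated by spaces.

a3 a2 b2 c2 d2 d3 c3 b3

The budget equals the shortest possible length, so every move has to be on a shortest route through the required cells.
Route from a3: up 1 to a2, right 3 to d2, down 1 to d3, left 2 to b3 — 7 moves in all.
Check: all required cells visited; 7 ≤ 7 moves.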